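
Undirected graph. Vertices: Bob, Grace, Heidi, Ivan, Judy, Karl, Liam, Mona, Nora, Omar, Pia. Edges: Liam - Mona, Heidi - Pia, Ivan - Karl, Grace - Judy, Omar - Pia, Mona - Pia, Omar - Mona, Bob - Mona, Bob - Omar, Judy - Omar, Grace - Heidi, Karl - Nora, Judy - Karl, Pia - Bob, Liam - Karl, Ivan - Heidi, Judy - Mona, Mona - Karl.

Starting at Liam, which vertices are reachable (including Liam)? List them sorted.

Start at Liam.
Its neighbours: Karl, Mona.
Then their neighbours: Bob, Ivan, Judy, Nora, Omar, Pia.
Then next layer: Grace, Heidi.
Every vertex is now reached.

Bob, Grace, Heidi, Ivan, Judy, Karl, Liam, Mona, Nora, Omar, Pia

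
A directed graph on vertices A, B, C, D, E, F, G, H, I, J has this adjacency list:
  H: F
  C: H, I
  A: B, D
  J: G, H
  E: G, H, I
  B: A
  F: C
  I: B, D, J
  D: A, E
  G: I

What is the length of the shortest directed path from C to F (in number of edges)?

Distance 0: C.
Distance 1: H, I.
Distance 2: B, D, F, J — contains F.

2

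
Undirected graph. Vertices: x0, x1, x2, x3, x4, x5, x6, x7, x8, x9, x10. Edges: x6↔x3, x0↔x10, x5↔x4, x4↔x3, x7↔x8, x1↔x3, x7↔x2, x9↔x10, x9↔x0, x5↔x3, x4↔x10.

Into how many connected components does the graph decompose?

2

From x0: component {x0, x1, x3, x4, x5, x6, x9, x10}.
From x2: component {x2, x7, x8}.
That's 2 components.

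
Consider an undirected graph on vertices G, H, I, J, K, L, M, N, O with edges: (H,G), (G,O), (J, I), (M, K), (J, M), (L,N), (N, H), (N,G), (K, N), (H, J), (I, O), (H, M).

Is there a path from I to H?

Explore from I.
Distance 1: reach J, O.
Distance 2: reach G, H, M.
Found H.

Yes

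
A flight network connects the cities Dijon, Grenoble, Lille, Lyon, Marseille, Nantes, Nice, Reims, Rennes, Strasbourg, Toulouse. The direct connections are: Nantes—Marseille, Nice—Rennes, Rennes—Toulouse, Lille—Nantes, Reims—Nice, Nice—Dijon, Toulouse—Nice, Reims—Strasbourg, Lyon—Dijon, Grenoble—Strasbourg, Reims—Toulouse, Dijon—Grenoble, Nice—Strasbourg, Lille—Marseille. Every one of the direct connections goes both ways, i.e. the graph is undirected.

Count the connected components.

From Dijon: component {Dijon, Grenoble, Lyon, Nice, Reims, Rennes, Strasbourg, Toulouse}.
From Lille: component {Lille, Marseille, Nantes}.
That's 2 components.

2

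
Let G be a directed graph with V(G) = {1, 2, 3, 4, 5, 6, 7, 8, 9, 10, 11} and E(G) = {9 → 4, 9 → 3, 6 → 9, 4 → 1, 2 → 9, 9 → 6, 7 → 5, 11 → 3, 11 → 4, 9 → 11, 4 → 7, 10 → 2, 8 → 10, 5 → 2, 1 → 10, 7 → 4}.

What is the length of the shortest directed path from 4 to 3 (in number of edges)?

5

Distance 0: 4.
Distance 1: 1, 7.
Distance 2: 5, 10.
Distance 3: 2.
Distance 4: 9.
Distance 5: 3, 6, 11 — contains 3.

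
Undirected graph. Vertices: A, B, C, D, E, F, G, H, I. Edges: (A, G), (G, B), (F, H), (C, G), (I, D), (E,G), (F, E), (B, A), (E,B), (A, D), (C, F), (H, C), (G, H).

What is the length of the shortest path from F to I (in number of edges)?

Distance 0: F.
Distance 1: C, E, H.
Distance 2: B, G.
Distance 3: A.
Distance 4: D.
Distance 5: I — contains I.

5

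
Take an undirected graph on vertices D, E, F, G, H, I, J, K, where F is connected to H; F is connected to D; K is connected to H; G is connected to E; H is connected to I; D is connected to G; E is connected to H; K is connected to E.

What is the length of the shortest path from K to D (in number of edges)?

Distance 0: K.
Distance 1: E, H.
Distance 2: F, G, I.
Distance 3: D — contains D.

3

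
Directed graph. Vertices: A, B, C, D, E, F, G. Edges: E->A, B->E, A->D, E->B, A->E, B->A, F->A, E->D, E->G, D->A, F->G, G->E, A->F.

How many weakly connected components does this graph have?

2

From A: component {A, B, D, E, F, G}.
From C: component {C}.
That's 2 components.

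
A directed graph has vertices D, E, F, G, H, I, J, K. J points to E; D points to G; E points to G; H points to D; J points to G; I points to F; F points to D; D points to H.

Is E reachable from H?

Explore from H.
Distance 1: reach D.
Distance 2: reach G.
The search from H is exhausted; no directed path reaches E.

No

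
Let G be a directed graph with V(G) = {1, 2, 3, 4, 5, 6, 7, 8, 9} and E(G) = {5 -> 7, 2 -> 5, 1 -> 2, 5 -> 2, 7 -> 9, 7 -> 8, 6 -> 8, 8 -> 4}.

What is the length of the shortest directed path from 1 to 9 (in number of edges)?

4

Distance 0: 1.
Distance 1: 2.
Distance 2: 5.
Distance 3: 7.
Distance 4: 8, 9 — contains 9.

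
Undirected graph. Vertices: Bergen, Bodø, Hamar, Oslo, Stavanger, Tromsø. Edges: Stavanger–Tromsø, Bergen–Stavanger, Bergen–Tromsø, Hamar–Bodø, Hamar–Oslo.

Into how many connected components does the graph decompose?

2

From Bergen: component {Bergen, Stavanger, Tromsø}.
From Bodø: component {Bodø, Hamar, Oslo}.
That's 2 components.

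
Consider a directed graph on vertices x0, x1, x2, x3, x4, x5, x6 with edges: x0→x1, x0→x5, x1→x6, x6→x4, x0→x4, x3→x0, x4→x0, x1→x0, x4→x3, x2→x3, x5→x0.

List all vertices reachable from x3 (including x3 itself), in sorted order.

x0, x1, x3, x4, x5, x6

Start at x3.
Its neighbours: x0.
Then their neighbours: x1, x4, x5.
Then next layer: x6.
Nothing further is reachable.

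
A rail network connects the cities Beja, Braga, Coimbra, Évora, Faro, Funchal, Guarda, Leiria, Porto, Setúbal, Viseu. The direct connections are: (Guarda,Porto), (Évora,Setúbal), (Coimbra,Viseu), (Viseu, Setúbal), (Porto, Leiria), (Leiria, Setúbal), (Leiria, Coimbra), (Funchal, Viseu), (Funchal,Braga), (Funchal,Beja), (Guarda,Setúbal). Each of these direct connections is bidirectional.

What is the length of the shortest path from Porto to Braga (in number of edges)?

Distance 0: Porto.
Distance 1: Guarda, Leiria.
Distance 2: Coimbra, Setúbal.
Distance 3: Évora, Viseu.
Distance 4: Funchal.
Distance 5: Beja, Braga — contains Braga.

5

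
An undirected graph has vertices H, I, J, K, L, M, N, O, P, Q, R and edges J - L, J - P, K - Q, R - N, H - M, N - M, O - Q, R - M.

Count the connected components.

From H: component {H, M, N, R}.
From I: component {I}.
From J: component {J, L, P}.
From K: component {K, O, Q}.
That's 4 components.

4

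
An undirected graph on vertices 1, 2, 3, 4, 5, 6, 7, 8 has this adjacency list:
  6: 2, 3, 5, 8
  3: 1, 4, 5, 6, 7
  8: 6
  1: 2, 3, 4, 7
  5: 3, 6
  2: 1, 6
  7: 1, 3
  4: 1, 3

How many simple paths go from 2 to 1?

7

2–1
2–6–3–1
2–6–3–4–1
2–6–3–7–1
2–6–5–3–1
2–6–5–3–4–1
2–6–5–3–7–1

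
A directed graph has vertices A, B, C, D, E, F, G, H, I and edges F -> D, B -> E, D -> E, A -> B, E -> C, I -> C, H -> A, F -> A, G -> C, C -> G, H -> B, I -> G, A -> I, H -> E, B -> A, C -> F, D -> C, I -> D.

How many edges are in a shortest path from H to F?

Distance 0: H.
Distance 1: A, B, E.
Distance 2: C, I.
Distance 3: D, F, G — contains F.

3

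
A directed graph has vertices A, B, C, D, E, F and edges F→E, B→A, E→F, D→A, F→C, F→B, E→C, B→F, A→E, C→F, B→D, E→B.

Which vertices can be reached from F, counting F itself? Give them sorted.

Start at F.
Its neighbours: B, C, E.
Then their neighbours: A, D.
Every vertex is now reached.

A, B, C, D, E, F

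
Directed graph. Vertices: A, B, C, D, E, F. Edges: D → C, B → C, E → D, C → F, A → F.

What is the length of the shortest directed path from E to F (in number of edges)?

3

Distance 0: E.
Distance 1: D.
Distance 2: C.
Distance 3: F — contains F.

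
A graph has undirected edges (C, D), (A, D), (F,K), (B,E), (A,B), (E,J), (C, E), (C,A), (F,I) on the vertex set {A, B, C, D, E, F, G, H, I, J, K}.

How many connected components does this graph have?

4

From A: component {A, B, C, D, E, J}.
From F: component {F, I, K}.
From G: component {G}.
From H: component {H}.
That's 4 components.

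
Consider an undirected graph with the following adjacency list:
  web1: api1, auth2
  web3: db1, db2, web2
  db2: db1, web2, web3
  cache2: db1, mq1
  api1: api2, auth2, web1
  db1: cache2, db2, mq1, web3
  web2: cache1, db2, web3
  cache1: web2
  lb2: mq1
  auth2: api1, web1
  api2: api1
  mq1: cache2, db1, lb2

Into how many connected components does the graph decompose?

2

From api1: component {api1, api2, auth2, web1}.
From cache1: component {cache1, cache2, db1, db2, lb2, mq1, web2, web3}.
That's 2 components.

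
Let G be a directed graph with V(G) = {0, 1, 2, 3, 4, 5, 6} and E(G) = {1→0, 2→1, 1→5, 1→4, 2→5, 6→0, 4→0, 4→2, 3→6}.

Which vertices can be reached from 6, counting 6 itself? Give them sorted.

0, 6

Start at 6.
Its neighbours: 0.
Nothing further is reachable.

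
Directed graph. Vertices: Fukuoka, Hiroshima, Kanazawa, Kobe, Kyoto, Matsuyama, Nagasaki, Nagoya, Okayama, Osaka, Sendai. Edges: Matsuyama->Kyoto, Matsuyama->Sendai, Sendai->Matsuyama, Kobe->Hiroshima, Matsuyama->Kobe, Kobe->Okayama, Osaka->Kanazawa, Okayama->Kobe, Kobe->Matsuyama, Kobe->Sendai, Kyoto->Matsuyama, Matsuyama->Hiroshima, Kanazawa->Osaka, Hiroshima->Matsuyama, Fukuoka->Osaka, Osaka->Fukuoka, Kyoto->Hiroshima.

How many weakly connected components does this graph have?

From Fukuoka: component {Fukuoka, Kanazawa, Osaka}.
From Hiroshima: component {Hiroshima, Kobe, Kyoto, Matsuyama, Okayama, Sendai}.
From Nagasaki: component {Nagasaki}.
From Nagoya: component {Nagoya}.
That's 4 components.

4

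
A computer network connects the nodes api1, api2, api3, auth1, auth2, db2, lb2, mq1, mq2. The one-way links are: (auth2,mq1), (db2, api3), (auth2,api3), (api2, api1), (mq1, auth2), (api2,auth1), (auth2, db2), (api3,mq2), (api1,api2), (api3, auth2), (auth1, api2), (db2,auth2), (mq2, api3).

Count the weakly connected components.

From api1: component {api1, api2, auth1}.
From api3: component {api3, auth2, db2, mq1, mq2}.
From lb2: component {lb2}.
That's 3 components.

3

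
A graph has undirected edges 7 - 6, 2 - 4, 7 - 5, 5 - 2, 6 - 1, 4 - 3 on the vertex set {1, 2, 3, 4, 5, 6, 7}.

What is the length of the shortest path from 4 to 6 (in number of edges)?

Distance 0: 4.
Distance 1: 2, 3.
Distance 2: 5.
Distance 3: 7.
Distance 4: 6 — contains 6.

4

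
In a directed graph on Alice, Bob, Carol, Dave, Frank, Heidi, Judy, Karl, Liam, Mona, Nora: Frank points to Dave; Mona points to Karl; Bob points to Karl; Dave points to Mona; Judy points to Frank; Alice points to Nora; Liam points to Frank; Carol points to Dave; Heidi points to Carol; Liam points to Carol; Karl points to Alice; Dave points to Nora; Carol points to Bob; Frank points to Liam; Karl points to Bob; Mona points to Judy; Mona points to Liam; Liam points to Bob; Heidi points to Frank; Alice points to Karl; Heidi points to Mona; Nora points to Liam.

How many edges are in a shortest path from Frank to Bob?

2

Distance 0: Frank.
Distance 1: Dave, Liam.
Distance 2: Bob, Carol, Mona, Nora — contains Bob.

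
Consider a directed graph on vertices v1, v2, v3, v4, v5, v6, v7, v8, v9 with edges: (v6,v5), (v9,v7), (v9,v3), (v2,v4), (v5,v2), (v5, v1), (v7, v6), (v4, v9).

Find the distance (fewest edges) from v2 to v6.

Distance 0: v2.
Distance 1: v4.
Distance 2: v9.
Distance 3: v3, v7.
Distance 4: v6 — contains v6.

4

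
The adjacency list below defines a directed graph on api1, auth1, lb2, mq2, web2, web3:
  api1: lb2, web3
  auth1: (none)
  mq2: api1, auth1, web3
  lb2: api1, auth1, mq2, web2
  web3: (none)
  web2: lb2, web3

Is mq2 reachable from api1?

Explore from api1.
Distance 1: reach lb2, web3.
Distance 2: reach auth1, mq2, web2.
Found mq2.

Yes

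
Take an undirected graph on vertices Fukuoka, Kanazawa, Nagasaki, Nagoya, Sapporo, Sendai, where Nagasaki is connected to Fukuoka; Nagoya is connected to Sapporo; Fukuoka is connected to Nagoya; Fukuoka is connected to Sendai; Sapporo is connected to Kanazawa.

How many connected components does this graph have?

1

From Fukuoka: component {Fukuoka, Kanazawa, Nagasaki, Nagoya, Sapporo, Sendai}.
That's 1 component.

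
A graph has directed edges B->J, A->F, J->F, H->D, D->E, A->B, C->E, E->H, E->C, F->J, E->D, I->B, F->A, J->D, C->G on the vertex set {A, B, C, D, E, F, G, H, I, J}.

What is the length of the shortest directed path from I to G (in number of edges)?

Distance 0: I.
Distance 1: B.
Distance 2: J.
Distance 3: D, F.
Distance 4: A, E.
Distance 5: C, H.
Distance 6: G — contains G.

6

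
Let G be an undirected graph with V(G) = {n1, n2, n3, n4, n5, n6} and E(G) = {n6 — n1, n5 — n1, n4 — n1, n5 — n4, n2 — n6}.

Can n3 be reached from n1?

No

Explore from n1.
Distance 1: reach n4, n5, n6.
Distance 2: reach n2.
The search is exhausted without reaching n3; it lies in a different component.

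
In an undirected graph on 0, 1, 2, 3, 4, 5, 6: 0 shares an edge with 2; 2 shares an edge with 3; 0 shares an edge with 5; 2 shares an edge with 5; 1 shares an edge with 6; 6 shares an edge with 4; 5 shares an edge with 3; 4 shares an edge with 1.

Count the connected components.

2

From 0: component {0, 2, 3, 5}.
From 1: component {1, 4, 6}.
That's 2 components.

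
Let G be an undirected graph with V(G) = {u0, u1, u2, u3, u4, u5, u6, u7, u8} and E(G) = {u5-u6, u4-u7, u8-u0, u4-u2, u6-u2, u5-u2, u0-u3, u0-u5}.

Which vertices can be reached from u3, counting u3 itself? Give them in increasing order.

u0, u2, u3, u4, u5, u6, u7, u8

Start at u3.
Its neighbours: u0.
Then their neighbours: u5, u8.
Then next layer: u2, u6.
Then next layer: u4.
Then next layer: u7.
Nothing further is reachable.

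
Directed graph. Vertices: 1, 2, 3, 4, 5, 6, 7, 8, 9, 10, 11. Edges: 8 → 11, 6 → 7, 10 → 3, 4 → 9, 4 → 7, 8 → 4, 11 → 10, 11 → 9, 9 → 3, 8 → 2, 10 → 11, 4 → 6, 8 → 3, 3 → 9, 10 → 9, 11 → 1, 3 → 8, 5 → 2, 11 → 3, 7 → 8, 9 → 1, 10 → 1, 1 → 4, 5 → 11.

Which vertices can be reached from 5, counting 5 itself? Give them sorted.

Start at 5.
Its neighbours: 2, 11.
Then their neighbours: 1, 3, 9, 10.
Then next layer: 4, 8.
Then next layer: 6, 7.
Every vertex is now reached.

1, 2, 3, 4, 5, 6, 7, 8, 9, 10, 11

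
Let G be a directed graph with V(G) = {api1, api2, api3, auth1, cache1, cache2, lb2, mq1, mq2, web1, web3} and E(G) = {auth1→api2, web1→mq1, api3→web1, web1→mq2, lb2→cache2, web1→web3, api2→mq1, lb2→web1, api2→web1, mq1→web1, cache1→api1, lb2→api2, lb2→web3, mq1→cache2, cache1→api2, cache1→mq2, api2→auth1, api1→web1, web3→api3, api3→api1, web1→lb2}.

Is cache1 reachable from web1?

No

Explore from web1.
Distance 1: reach lb2, mq1, mq2, web3.
Distance 2: reach api2, api3, cache2.
Distance 3: reach api1, auth1.
The search from web1 is exhausted; no directed path reaches cache1.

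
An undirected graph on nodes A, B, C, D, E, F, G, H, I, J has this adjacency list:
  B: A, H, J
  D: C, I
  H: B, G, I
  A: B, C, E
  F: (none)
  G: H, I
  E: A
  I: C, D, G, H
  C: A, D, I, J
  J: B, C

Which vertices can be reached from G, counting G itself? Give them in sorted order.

A, B, C, D, E, G, H, I, J

Start at G.
Its neighbours: H, I.
Then their neighbours: B, C, D.
Then next layer: A, J.
Then next layer: E.
Nothing further is reachable.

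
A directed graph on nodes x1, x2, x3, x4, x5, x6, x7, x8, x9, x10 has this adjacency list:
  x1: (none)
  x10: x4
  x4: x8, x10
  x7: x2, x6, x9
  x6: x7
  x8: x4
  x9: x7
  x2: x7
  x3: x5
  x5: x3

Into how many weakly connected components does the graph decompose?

4

From x1: component {x1}.
From x2: component {x2, x6, x7, x9}.
From x3: component {x3, x5}.
From x4: component {x4, x8, x10}.
That's 4 components.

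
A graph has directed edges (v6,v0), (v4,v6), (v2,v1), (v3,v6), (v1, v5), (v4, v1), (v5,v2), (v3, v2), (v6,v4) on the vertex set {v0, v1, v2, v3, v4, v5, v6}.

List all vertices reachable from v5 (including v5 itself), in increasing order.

v1, v2, v5

Start at v5.
Its neighbours: v2.
Then their neighbours: v1.
Nothing further is reachable.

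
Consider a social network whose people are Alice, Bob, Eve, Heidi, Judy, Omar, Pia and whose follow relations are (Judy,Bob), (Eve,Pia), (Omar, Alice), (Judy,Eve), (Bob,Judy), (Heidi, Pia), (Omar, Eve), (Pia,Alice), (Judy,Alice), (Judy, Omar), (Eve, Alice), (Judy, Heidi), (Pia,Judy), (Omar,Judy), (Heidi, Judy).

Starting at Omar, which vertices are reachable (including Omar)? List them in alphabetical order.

Alice, Bob, Eve, Heidi, Judy, Omar, Pia

Start at Omar.
Its neighbours: Alice, Eve, Judy.
Then their neighbours: Bob, Heidi, Pia.
Every vertex is now reached.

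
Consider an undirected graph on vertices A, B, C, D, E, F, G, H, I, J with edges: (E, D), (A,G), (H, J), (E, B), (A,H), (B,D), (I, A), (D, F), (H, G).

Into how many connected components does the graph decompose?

3

From A: component {A, G, H, I, J}.
From B: component {B, D, E, F}.
From C: component {C}.
That's 3 components.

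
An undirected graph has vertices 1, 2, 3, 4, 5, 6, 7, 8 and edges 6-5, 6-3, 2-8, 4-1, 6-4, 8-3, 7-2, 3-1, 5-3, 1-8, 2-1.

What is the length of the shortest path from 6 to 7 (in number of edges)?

4

Distance 0: 6.
Distance 1: 3, 4, 5.
Distance 2: 1, 8.
Distance 3: 2.
Distance 4: 7 — contains 7.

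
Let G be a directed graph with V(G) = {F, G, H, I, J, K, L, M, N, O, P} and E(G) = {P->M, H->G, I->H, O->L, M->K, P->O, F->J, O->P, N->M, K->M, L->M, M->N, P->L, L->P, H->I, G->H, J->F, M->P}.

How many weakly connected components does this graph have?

From F: component {F, J}.
From G: component {G, H, I}.
From K: component {K, L, M, N, O, P}.
That's 3 components.

3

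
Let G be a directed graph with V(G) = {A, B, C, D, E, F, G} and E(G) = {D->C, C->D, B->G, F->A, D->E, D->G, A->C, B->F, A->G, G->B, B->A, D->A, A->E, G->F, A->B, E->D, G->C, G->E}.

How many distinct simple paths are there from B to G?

7

B→A→C→D→G
B→A→E→D→G
B→A→G
B→F→A→C→D→G
B→F→A→E→D→G
B→F→A→G
B→G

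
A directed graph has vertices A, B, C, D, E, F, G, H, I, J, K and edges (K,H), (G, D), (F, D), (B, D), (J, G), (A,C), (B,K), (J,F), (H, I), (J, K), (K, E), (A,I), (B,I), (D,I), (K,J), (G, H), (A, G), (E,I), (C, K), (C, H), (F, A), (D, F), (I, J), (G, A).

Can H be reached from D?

Yes

Explore from D.
Distance 1: reach F, I.
Distance 2: reach A, J.
Distance 3: reach C, G, K.
Distance 4: reach E, H.
Found H.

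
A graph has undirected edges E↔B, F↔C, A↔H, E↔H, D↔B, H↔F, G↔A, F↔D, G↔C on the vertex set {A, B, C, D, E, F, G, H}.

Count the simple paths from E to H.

E–B–D–F–C–G–A–H
E–B–D–F–H
E–H

3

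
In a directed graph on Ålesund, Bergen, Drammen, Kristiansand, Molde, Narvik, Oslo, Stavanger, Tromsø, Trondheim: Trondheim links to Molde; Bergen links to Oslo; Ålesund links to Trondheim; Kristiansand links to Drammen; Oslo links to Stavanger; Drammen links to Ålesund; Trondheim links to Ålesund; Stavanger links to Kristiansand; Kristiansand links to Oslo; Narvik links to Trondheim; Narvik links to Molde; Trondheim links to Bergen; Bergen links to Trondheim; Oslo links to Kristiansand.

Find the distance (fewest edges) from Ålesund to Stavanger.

Distance 0: Ålesund.
Distance 1: Trondheim.
Distance 2: Bergen, Molde.
Distance 3: Oslo.
Distance 4: Kristiansand, Stavanger — contains Stavanger.

4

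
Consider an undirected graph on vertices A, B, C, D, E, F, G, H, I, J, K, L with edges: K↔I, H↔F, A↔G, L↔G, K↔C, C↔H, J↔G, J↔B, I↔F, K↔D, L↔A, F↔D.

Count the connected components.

From A: component {A, B, G, J, L}.
From C: component {C, D, F, H, I, K}.
From E: component {E}.
That's 3 components.

3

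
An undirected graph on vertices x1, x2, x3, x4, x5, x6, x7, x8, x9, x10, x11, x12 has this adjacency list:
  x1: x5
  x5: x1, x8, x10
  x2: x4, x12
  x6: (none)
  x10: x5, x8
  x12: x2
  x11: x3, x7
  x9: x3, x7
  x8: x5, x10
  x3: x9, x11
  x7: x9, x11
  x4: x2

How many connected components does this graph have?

4

From x1: component {x1, x5, x8, x10}.
From x2: component {x2, x4, x12}.
From x3: component {x3, x7, x9, x11}.
From x6: component {x6}.
That's 4 components.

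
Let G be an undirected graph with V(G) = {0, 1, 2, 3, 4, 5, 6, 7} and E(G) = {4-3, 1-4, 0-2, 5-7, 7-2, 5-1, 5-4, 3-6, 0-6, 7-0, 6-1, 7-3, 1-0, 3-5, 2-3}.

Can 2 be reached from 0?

Explore from 0.
Distance 1: reach 1, 2, 6, 7.
Found 2.

Yes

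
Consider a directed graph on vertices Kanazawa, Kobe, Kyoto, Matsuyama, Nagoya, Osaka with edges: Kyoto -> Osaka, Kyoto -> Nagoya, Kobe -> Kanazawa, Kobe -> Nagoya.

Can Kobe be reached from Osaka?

No

Osaka has no outgoing edges, so nothing is reachable from it.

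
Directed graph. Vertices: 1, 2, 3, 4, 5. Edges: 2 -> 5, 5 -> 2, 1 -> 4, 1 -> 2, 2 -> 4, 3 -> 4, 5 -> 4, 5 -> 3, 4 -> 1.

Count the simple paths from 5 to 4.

3

5→2→4
5→3→4
5→4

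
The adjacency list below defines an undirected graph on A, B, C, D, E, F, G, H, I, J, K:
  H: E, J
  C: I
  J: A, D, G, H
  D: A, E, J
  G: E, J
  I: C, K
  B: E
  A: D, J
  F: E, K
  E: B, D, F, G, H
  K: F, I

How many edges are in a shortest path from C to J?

Distance 0: C.
Distance 1: I.
Distance 2: K.
Distance 3: F.
Distance 4: E.
Distance 5: B, D, G, H.
Distance 6: A, J — contains J.

6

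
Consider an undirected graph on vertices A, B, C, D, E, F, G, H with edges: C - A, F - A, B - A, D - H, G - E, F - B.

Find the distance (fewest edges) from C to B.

Distance 0: C.
Distance 1: A.
Distance 2: B, F — contains B.

2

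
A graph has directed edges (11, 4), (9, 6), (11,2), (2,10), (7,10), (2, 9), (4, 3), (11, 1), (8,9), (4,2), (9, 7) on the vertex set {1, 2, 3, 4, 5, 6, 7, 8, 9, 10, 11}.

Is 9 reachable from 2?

Yes

Explore from 2.
Distance 1: reach 9, 10.
Found 9.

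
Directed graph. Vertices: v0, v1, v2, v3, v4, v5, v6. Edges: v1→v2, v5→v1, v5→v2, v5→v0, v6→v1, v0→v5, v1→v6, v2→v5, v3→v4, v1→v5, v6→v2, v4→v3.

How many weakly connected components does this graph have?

From v0: component {v0, v1, v2, v5, v6}.
From v3: component {v3, v4}.
That's 2 components.

2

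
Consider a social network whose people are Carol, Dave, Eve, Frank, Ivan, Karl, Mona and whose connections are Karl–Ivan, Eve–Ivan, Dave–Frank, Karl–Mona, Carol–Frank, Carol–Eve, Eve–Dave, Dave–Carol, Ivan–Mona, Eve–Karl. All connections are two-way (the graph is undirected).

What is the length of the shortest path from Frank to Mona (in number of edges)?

4

Distance 0: Frank.
Distance 1: Carol, Dave.
Distance 2: Eve.
Distance 3: Ivan, Karl.
Distance 4: Mona — contains Mona.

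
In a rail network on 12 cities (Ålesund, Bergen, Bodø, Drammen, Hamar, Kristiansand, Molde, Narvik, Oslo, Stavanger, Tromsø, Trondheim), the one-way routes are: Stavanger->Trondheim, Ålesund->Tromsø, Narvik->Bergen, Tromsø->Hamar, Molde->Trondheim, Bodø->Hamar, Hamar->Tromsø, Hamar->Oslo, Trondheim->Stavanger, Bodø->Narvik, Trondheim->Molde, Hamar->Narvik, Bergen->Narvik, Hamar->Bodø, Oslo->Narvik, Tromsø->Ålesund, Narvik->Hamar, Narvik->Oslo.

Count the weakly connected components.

From Ålesund: component {Ålesund, Bergen, Bodø, Hamar, Narvik, Oslo, Tromsø}.
From Drammen: component {Drammen}.
From Kristiansand: component {Kristiansand}.
From Molde: component {Molde, Stavanger, Trondheim}.
That's 4 components.

4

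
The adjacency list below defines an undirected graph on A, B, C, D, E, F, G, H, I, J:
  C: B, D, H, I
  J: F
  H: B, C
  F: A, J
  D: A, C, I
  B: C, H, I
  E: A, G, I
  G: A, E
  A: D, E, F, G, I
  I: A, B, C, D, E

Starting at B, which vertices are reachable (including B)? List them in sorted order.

Start at B.
Its neighbours: C, H, I.
Then their neighbours: A, D, E.
Then next layer: F, G.
Then next layer: J.
Every vertex is now reached.

A, B, C, D, E, F, G, H, I, J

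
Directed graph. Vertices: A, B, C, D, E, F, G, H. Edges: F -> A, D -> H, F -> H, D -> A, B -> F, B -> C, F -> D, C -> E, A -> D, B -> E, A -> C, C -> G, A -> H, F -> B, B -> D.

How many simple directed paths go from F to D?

F→A→D
F→B→D
F→D

3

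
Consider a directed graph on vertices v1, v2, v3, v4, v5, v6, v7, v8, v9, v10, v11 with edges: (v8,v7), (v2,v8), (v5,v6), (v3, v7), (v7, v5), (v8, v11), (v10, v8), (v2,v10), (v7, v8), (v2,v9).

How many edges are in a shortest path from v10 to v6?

4

Distance 0: v10.
Distance 1: v8.
Distance 2: v7, v11.
Distance 3: v5.
Distance 4: v6 — contains v6.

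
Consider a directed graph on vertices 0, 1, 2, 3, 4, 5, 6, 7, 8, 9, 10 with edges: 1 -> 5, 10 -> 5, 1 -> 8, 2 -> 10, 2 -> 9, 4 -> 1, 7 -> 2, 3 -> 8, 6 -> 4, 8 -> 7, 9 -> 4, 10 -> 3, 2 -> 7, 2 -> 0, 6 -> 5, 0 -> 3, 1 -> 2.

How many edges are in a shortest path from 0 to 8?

2

Distance 0: 0.
Distance 1: 3.
Distance 2: 8 — contains 8.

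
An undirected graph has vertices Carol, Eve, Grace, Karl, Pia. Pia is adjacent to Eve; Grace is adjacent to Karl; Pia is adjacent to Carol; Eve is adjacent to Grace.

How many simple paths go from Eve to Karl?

Eve–Grace–Karl

1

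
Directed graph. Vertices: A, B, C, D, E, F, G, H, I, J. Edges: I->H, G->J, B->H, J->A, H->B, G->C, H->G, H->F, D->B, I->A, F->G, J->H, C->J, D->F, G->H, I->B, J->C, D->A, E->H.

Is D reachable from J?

Explore from J.
Distance 1: reach A, C, H.
Distance 2: reach B, F, G.
The search from J is exhausted; no directed path reaches D.

No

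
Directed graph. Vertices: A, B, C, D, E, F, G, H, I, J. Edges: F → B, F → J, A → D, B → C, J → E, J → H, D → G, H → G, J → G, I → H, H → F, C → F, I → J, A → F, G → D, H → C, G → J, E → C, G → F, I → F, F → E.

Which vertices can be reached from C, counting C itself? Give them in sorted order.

Start at C.
Its neighbours: F.
Then their neighbours: B, E, J.
Then next layer: G, H.
Then next layer: D.
Nothing further is reachable.

B, C, D, E, F, G, H, J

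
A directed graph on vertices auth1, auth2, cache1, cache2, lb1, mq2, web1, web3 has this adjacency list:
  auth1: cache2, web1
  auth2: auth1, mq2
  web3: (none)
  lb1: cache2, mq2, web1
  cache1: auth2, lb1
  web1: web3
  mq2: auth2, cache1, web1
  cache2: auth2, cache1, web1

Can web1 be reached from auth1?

Explore from auth1.
Distance 1: reach cache2, web1.
Found web1.

Yes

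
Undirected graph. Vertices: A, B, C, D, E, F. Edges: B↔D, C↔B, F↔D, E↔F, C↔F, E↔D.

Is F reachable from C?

Explore from C.
Distance 1: reach B, F.
Found F.

Yes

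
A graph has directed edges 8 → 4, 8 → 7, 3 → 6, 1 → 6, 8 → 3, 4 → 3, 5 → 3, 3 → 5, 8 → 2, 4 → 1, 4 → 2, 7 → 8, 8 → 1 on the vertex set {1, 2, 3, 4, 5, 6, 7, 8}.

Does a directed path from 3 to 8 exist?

No

Explore from 3.
Distance 1: reach 5, 6.
The search from 3 is exhausted; no directed path reaches 8.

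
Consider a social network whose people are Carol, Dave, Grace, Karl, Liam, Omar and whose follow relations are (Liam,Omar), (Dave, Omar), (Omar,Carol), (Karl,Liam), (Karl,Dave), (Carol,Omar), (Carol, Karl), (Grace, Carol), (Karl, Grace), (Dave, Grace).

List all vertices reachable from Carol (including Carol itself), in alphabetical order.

Carol, Dave, Grace, Karl, Liam, Omar

Start at Carol.
Its neighbours: Karl, Omar.
Then their neighbours: Dave, Grace, Liam.
Every vertex is now reached.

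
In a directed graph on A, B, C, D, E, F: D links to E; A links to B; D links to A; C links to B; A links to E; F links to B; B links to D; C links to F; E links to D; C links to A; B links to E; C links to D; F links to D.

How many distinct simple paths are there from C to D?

C→A→B→D
C→A→B→E→D
C→A→E→D
C→B→D
C→B→E→D
C→D
C→F→B→D
C→F→B→E→D
C→F→D

9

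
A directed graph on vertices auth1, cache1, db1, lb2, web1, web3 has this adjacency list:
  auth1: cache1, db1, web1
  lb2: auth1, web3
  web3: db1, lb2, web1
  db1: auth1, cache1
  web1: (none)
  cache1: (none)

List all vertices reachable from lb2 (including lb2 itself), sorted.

Start at lb2.
Its neighbours: auth1, web3.
Then their neighbours: cache1, db1, web1.
Every vertex is now reached.

auth1, cache1, db1, lb2, web1, web3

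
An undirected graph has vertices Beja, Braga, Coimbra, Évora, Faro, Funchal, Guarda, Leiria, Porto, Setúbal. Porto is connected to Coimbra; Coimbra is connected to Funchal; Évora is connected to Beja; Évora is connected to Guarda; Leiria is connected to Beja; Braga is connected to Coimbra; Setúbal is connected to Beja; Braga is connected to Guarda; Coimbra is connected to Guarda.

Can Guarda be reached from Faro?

No

Faro has no edges, so nothing is reachable from it.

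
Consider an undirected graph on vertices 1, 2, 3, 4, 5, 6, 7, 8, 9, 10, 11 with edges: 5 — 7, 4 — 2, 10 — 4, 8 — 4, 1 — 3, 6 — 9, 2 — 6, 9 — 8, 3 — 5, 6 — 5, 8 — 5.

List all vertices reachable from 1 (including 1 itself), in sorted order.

Start at 1.
Its neighbours: 3.
Then their neighbours: 5.
Then next layer: 6, 7, 8.
Then next layer: 2, 4, 9.
Then next layer: 10.
Nothing further is reachable.

1, 2, 3, 4, 5, 6, 7, 8, 9, 10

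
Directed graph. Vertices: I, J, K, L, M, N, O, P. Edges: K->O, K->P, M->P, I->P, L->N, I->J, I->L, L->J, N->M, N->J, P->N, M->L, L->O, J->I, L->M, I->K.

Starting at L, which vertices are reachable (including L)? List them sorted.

Start at L.
Its neighbours: J, M, N, O.
Then their neighbours: I, P.
Then next layer: K.
Every vertex is now reached.

I, J, K, L, M, N, O, P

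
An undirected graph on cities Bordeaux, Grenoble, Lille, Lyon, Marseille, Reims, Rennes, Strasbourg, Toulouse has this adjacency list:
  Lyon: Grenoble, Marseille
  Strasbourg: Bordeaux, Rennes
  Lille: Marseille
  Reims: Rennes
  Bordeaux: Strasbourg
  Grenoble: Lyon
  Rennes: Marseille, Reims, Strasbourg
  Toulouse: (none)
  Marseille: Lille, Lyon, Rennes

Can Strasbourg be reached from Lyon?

Yes

Explore from Lyon.
Distance 1: reach Grenoble, Marseille.
Distance 2: reach Lille, Rennes.
Distance 3: reach Reims, Strasbourg.
Found Strasbourg.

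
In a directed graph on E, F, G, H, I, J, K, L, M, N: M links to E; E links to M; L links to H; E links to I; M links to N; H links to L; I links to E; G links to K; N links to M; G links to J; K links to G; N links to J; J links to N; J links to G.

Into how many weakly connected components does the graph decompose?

3

From E: component {E, G, I, J, K, M, N}.
From F: component {F}.
From H: component {H, L}.
That's 3 components.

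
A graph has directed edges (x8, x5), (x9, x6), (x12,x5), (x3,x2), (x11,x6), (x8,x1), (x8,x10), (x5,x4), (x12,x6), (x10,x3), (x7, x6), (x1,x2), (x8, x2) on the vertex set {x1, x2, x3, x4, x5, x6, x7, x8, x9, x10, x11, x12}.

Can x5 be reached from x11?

No

Explore from x11.
Distance 1: reach x6.
The search from x11 is exhausted; no directed path reaches x5.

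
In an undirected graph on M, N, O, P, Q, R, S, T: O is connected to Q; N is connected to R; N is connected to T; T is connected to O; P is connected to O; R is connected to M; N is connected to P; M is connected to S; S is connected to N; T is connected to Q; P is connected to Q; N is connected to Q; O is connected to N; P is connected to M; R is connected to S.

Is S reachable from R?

Yes

Explore from R.
Distance 1: reach M, N, S.
Found S.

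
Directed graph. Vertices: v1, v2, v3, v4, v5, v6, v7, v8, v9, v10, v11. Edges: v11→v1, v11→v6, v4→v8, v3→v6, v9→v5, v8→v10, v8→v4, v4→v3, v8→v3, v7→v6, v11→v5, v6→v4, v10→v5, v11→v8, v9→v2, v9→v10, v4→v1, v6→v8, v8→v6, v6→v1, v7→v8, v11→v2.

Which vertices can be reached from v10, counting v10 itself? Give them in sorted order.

Start at v10.
Its neighbours: v5.
Nothing further is reachable.

v5, v10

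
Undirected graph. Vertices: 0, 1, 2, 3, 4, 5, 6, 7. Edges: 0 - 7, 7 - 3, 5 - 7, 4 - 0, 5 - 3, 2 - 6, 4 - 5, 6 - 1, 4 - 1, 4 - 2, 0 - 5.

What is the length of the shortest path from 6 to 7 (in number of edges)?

Distance 0: 6.
Distance 1: 1, 2.
Distance 2: 4.
Distance 3: 0, 5.
Distance 4: 3, 7 — contains 7.

4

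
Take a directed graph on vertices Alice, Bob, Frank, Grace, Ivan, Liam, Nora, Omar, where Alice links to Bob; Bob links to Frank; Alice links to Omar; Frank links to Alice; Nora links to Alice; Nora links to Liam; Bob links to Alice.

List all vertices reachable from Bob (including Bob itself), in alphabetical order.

Start at Bob.
Its neighbours: Alice, Frank.
Then their neighbours: Omar.
Nothing further is reachable.

Alice, Bob, Frank, Omar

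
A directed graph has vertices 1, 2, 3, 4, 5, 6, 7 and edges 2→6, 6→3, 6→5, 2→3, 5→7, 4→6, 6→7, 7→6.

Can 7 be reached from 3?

No

3 has no outgoing edges, so nothing is reachable from it.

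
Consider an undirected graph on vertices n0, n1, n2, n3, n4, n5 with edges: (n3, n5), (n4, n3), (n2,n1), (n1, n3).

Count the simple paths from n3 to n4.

n3–n4

1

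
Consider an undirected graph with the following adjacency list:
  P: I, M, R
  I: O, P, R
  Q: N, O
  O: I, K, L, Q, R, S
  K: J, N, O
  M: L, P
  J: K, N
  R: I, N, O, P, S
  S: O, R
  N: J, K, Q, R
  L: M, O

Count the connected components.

1

From I: component {I, J, K, L, M, N, O, P, Q, R, S}.
That's 1 component.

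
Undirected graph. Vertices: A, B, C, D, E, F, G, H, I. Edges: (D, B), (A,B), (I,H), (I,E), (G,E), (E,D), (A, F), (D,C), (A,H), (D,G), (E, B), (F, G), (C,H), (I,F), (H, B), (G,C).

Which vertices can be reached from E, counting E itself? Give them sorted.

A, B, C, D, E, F, G, H, I

Start at E.
Its neighbours: B, D, G, I.
Then their neighbours: A, C, F, H.
Every vertex is now reached.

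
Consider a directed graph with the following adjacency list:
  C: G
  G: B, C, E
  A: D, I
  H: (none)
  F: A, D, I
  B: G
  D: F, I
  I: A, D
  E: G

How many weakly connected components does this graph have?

3

From A: component {A, D, F, I}.
From B: component {B, C, E, G}.
From H: component {H}.
That's 3 components.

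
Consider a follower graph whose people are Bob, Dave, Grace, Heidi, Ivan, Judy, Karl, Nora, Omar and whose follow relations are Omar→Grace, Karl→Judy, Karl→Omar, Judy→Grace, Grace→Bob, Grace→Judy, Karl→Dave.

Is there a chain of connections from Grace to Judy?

Explore from Grace.
Distance 1: reach Bob, Judy.
Found Judy.

Yes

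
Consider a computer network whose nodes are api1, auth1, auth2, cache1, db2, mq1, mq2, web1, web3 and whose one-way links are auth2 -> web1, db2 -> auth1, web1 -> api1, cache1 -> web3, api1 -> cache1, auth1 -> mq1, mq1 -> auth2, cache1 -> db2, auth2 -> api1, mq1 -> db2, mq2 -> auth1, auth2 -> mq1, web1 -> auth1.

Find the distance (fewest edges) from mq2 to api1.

4

Distance 0: mq2.
Distance 1: auth1.
Distance 2: mq1.
Distance 3: auth2, db2.
Distance 4: api1, web1 — contains api1.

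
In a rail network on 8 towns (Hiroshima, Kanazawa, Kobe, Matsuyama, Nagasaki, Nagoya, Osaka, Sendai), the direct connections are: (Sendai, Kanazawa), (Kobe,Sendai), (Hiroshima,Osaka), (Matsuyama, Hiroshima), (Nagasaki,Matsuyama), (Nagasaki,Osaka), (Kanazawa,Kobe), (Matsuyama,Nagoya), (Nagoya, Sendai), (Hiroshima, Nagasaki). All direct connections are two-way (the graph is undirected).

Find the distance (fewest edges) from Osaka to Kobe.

Distance 0: Osaka.
Distance 1: Hiroshima, Nagasaki.
Distance 2: Matsuyama.
Distance 3: Nagoya.
Distance 4: Sendai.
Distance 5: Kanazawa, Kobe — contains Kobe.

5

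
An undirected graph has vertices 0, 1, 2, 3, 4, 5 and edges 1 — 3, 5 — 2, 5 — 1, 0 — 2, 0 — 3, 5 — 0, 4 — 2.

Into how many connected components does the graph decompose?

1

From 0: component {0, 1, 2, 3, 4, 5}.
That's 1 component.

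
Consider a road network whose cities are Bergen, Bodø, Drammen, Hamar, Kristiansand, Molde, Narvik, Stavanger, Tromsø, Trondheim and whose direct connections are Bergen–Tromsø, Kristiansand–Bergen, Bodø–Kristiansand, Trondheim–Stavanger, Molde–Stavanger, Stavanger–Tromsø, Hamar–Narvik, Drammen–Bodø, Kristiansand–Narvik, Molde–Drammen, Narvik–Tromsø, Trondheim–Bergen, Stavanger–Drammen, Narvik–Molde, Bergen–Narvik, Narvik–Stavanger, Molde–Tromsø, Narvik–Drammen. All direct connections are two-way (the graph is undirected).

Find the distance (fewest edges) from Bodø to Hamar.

3

Distance 0: Bodø.
Distance 1: Drammen, Kristiansand.
Distance 2: Bergen, Molde, Narvik, Stavanger.
Distance 3: Hamar, Tromsø, Trondheim — contains Hamar.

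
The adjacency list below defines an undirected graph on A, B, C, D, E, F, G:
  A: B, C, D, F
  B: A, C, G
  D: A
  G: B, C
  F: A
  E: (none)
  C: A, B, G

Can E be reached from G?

No

Explore from G.
Distance 1: reach B, C.
Distance 2: reach A.
Distance 3: reach D, F.
The search is exhausted without reaching E; it lies in a different component.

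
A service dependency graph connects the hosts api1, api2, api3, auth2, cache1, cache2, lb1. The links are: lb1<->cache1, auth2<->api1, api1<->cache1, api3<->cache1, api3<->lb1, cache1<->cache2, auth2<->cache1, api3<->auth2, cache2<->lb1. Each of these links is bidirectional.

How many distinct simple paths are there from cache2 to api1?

11

cache2–cache1–api1
cache2–cache1–api3–auth2–api1
cache2–cache1–auth2–api1
cache2–cache1–lb1–api3–auth2–api1
cache2–lb1–api3–auth2–api1
cache2–lb1–api3–auth2–cache1–api1
cache2–lb1–api3–cache1–api1
cache2–lb1–api3–cache1–auth2–api1
cache2–lb1–cache1–api1
cache2–lb1–cache1–api3–auth2–api1
cache2–lb1–cache1–auth2–api1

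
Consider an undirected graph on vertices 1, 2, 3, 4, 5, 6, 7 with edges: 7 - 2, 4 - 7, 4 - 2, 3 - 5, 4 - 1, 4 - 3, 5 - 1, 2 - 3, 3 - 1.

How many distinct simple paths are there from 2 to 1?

9

2–3–1
2–3–4–1
2–3–5–1
2–4–1
2–4–3–1
2–4–3–5–1
2–7–4–1
2–7–4–3–1
2–7–4–3–5–1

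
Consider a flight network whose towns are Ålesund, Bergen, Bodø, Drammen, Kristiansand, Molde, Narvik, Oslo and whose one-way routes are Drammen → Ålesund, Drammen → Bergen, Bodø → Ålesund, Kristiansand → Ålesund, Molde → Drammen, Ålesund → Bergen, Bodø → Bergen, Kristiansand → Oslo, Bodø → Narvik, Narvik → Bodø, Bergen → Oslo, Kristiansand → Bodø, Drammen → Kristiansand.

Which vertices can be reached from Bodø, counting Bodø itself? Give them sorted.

Start at Bodø.
Its neighbours: Ålesund, Bergen, Narvik.
Then their neighbours: Oslo.
Nothing further is reachable.

Ålesund, Bergen, Bodø, Narvik, Oslo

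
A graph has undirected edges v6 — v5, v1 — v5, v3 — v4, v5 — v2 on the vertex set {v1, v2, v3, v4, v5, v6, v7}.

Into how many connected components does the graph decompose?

From v1: component {v1, v2, v5, v6}.
From v3: component {v3, v4}.
From v7: component {v7}.
That's 3 components.

3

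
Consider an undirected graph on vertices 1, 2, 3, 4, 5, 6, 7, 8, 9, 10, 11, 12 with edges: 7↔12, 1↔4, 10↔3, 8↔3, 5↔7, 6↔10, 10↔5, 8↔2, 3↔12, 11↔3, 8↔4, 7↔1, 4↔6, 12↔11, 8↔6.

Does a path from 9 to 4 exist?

9 has no edges, so nothing is reachable from it.

No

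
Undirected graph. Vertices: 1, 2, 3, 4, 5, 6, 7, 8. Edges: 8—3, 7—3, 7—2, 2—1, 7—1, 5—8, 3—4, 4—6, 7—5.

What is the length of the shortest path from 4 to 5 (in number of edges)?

Distance 0: 4.
Distance 1: 3, 6.
Distance 2: 7, 8.
Distance 3: 1, 2, 5 — contains 5.

3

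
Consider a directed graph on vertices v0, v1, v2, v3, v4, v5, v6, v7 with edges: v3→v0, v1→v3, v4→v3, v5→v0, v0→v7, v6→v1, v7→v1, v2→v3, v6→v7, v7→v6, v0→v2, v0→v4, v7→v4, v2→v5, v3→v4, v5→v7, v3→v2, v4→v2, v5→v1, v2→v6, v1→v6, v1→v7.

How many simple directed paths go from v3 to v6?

28

v3→v0→v2→v5→v1→v6
v3→v0→v2→v5→v1→v7→v6
v3→v0→v2→v5→v7→v1→v6
v3→v0→v2→v5→v7→v6
v3→v0→v2→v6
v3→v0→v4→v2→v5→v1→v6
v3→v0→v4→v2→v5→v1→v7→v6
v3→v0→v4→v2→v5→v7→v1→v6
... and 20 more.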